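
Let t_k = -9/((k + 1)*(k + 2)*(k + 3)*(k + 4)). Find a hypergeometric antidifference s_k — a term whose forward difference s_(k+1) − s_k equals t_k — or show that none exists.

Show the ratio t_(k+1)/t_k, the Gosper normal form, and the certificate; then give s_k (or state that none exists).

Step 1: r(k) = (k + 1)/(k + 5).
So A=k + 1 and B=k + 5, with C=1.
Set up (k + 1)·f(k+1) − (k + 4)·f(k) − (1) = 0.
deg f ≤ 3 (via 1,1,0).
A polynomial solution: f(k) = k*(k**2 + 6*k + 11)/18.
R(k) = B(k−1)·f(k)/C(k) = k*(k + 4)*(k**2 + 6*k + 11)/18; s_k = R·t_k = k*(-k**2 - 6*k - 11)/(2*(k + 1)*(k + 2)*(k + 3)).
s_(k+1) − s_k = -9/(k**4 + 10*k**3 + 35*k**2 + 50*k + 24) = t_k.

s_k = k*(-k**2 - 6*k - 11)/(2*(k + 1)*(k + 2)*(k + 3))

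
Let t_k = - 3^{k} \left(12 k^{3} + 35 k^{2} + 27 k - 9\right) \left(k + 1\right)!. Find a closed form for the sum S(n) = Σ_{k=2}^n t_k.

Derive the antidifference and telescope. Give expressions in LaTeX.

Compute t_(k+1)/t_k: get 3*(12*k**4 + 95*k**3 + 275*k**2 + 331*k + 130)/(12*k**3 + 35*k**2 + 27*k - 9).
Factor: A=3*k + 6; B=1; C=k**3 + 35*k**2/12 + 9*k/4 - 3/4.
Need (3*k + 6)·f(k+1) − (1)·f(k) = k**3 + 35*k**2/12 + 9*k/4 - 3/4.
Degrees (1,0,3) ⇒ d ≤ 2.
A polynomial solution: f(k) = (4*k**2 - 3*k - 3)/12.
R(k) = B(k−1)·f(k)/C(k) = (4*k**2 - 3*k - 3)/(12*k**3 + 35*k**2 + 27*k - 9); s_k = R·t_k = 3**k*(-4*k**2 + 3*k + 3)*factorial(k + 1).
Δs = -3**k*(12*k**3 + 35*k**2 + 27*k - 9)*factorial(k + 1), as required.
Telescope: S(n) = s_(n+1) − s_(2) = -3**(n + 1)*(4*n**2 + 5*n - 2)*factorial(n + 2) − (-378) = -12*3**n*n**4*factorial(n) - 51*3**n*n**3*factorial(n) - 63*3**n*n**2*factorial(n) - 12*3**n*n*factorial(n) + 12*3**n*factorial(n) + 378.

S(n) = - 12 \cdot 3^{n} n^{4} n! - 51 \cdot 3^{n} n^{3} n! - 63 \cdot 3^{n} n^{2} n! - 12 \cdot 3^{n} n n! + 12 \cdot 3^{n} n! + 378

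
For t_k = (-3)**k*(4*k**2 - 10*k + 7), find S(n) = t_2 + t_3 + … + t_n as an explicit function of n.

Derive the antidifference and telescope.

S(n) = (-3)**(n + 1)*(-n**2 + 2*n - 1)

t_(k+1)/t_k = 3*(-4*k**2 + 2*k - 1)/(4*k**2 - 10*k + 7).
Factor: A=-3; B=1; C=k**2 - 5*k/2 + 7/4.
Key eq: (-3)·f(k+1) = (1)·f(k) + (k**2 - 5*k/2 + 7/4).
d = 2 from the (0,0,2) case.
Coefficient equations give f(k) = -(k - 2)**2/4.
So s_k = (B(k−1)f/C)·t_k = (-(k - 2)**2/(4*k**2 - 10*k + 7))·t_k = (-3)**k*(-k**2 + 4*k - 4).
Δs = (-3)**k*(4*k**2 - 10*k + 7), as required.
Evaluate: s_(n+1) = (-3)**(n + 1)*(-n**2 + 2*n - 1); subtract s_(2) = 0 ⇒ S(n) = (-3)**(n + 1)*(-n**2 + 2*n - 1).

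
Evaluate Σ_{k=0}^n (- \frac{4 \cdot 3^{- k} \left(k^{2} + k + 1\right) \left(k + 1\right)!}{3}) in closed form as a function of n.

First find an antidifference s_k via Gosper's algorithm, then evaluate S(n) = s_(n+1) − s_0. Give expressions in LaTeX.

S(n) = \frac{3^{- n} \left(12 \cdot 3^{n} - 4 n^{3} n! - 20 n^{2} n! - 32 n n! - 16 n!\right)}{3}

t_(k+1)/t_k = (k + 2)*(k + (k + 1)**2 + 2)/(3*(k**2 + k + 1)).
Take A(k)=k/3 + 2/3, B(k)=1, C(k)=k**2 + k + 1.
Set up (k/3 + 2/3)·f(k+1) − (1)·f(k) − (k**2 + k + 1) = 0.
Bound: deg f ≤ 1.
Solve for f: f(k) = 3*(k + 1) (degree 1 ≤ 1).
Get s_k = R·t_k = -4*(k + 1)*factorial(k + 1)/3**k with R(k) = B(k−1)f(k)/C(k) = 3*(k + 1)/(k**2 + k + 1).
Verify: -4*(k**2 + k + 1)*factorial(k + 1)/(3*3**k) matches t_k.
Evaluate: s_(n+1) = -4*3**(-n - 1)*(n + 2)*factorial(n + 2); subtract s_(0) = -4 ⇒ S(n) = (12*3**n - 4*n**3*factorial(n) - 20*n**2*factorial(n) - 32*n*factorial(n) - 16*factorial(n))/(3*3**n).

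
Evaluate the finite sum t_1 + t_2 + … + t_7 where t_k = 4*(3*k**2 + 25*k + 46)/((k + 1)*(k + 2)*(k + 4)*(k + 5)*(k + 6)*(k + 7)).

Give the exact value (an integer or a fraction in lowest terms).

t_(k+1)/t_k = (k + 1)*(k + 4)*(25*k + 3*(k + 1)**2 + 71)/((k + 3)*(k + 8)*(3*k**2 + 25*k + 46)).
Take A(k)=k + 1, B(k)=k + 8, C(k)=k**3 + 34*k**2/3 + 121*k/3 + 46.
Key eq: (k + 1)·f(k+1) = (k + 7)·f(k) + (k**3 + 34*k**2/3 + 121*k/3 + 46).
deg f ≤ 6 (via 1,1,3).
A polynomial solution: f(k) = k*(k + 2)*(k + 3)*(k + 5)*(k**2 + 11*k + 34)/72.
R(k) = B(k−1)·f(k)/C(k) = k*(k + 2)*(k + 5)*(k + 7)*(k**2 + 11*k + 34)/(24*(3*k**2 + 25*k + 46)); s_k = R·t_k = k*(k**2 + 11*k + 34)/(6*(k**3 + 11*k**2 + 34*k + 24)).
s_(k+1) − s_k = 4*(3*k**2 + 25*k + 46)/(k**6 + 25*k**5 + 247*k**4 + 1219*k**3 + 3112*k**2 + 3796*k + 1680) = t_k.
Evaluate s at k=8 and k=1: 31/189 and 23/210; difference 103/1890.

Σ = 103/1890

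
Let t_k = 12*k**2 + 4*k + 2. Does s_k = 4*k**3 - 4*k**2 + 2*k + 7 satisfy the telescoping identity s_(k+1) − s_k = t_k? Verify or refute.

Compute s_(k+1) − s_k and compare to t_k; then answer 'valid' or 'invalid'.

s_(k+1) = 4*k**3 + 8*k**2 + 6*k + 9
s_(k+1) − s_k = 12*k**2 + 4*k + 2
(s_(k+1) − s_k) − t_k = 0

Valid — Δs_k = t_k.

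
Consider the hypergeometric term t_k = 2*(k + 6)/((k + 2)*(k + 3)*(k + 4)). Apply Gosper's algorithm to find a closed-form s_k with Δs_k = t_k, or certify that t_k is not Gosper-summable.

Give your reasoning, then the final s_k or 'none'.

s_k = 2*k*(2*k + 7)/(3*(k + 2)*(k + 3))

Compute t_(k+1)/t_k: get (k + 2)*(k + 7)/((k + 5)*(k + 6)).
Normal form (A,B,C) = (k + 2, k + 5, k + 6).
Set up (k + 2)·f(k+1) − (k + 4)·f(k) − (k + 6) = 0.
d = 2 from the (1,1,1) case.
Coefficient equations give f(k) = k*(2*k + 7)/3.
So s_k = (B(k−1)f/C)·t_k = (k*(k + 4)*(2*k + 7)/(3*(k + 6)))·t_k = 2*k*(2*k + 7)/(3*(k + 2)*(k + 3)).
s_(k+1) − s_k = 2*(k + 6)/(k**3 + 9*k**2 + 26*k + 24) = t_k.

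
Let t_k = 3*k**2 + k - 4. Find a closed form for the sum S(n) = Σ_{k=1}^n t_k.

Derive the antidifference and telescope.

S(n) = n*(n**2 + 2*n - 3)

Step 1: r(k) = k*(3*k + 7)/(3*k**2 + k - 4).
Normal form (A,B,C) = (1, 1, k**2 + k/3 - 4/3).
f must satisfy (1)·f(k+1) − (1)·f(k) = k**2 + k/3 - 4/3.
Degrees (0,0,2) ⇒ d ≤ 3.
Solve for f: f(k) = k*(k**2 - k - 4)/3 (degree 3 ≤ 3).
Get s_k = R·t_k = k*(k**2 - k - 4) with R(k) = B(k−1)f(k)/C(k) = k*(k**2 - k - 4)/((k - 1)*(3*k + 4)).
Δs = 3*k**2 + k - 4, as required.
Telescope: S(n) = s_(n+1) − s_(1) = n**3 + 2*n**2 - 3*n - 4 − (-4) = n*(n**2 + 2*n - 3).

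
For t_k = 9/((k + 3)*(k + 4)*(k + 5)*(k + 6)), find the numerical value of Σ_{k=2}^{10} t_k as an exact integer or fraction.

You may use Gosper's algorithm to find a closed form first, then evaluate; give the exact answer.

Step 1: r(k) = (k + 3)/(k + 7).
Take A(k)=k + 3, B(k)=k + 7, C(k)=1.
Need (k + 3)·f(k+1) − (k + 6)·f(k) = 1.
d = 3 from the (1,1,0) case.
Solving with deg f ≤ 3: f(k) = k*(k**2 + 12*k + 47)/180.
Get s_k = R·t_k = k*(k**2 + 12*k + 47)/(20*(k + 3)*(k + 4)*(k + 5)) with R(k) = B(k−1)f(k)/C(k) = k*(k + 6)*(k**2 + 12*k + 47)/180.
Verify: 9/(k**4 + 18*k**3 + 119*k**2 + 342*k + 360) matches t_k.
Σ_(k=2)^(10) t_k = s_(11) − s_(2) = 11/224 − (1/28) = 3/224.

Σ = 3/224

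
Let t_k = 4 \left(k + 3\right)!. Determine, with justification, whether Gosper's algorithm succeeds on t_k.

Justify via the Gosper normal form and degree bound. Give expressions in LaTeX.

The ratio is k + 4.
Take A(k)=k + 4, B(k)=1, C(k)=1.
Need (k + 4)·f(k+1) − (1)·f(k) = 1.
Bound: deg f ≤ -1.
Negative degree bound (-1): no f exists, t_k not Gosper-summable.

No — negative degree bound, so no certificate f.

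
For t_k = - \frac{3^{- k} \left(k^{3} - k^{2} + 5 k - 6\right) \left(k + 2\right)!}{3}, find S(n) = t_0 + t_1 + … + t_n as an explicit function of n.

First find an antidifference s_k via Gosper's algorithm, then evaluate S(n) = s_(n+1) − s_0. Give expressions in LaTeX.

S(n) = \frac{3^{- n} \left(6 \cdot 3^{n} - n^{5} n! - 5 n^{4} n! - 4 n^{3} n! + 11 n^{2} n! + 17 n n! + 6 n!\right)}{3}

Ratio r(k) = (k + 3)*(5*k + (k + 1)**3 - (k + 1)**2 - 1)/(3*(k**3 - k**2 + 5*k - 6)).
A = k/3 + 1, B = 1, C = k**3 - k**2 + 5*k - 6.
Set up (k/3 + 1)·f(k+1) − (1)·f(k) − (k**3 - k**2 + 5*k - 6) = 0.
From deg A=1, deg B=0, deg C=3: d=2.
Match coefficients ⇒ f(k) = 3*(k**2 - 3*k + 1).
Certificate R = B(k−1)f/C = 3*(k**2 - 3*k + 1)/(k**3 - k**2 + 5*k - 6) gives s_k = -(k**2 - 3*k + 1)*factorial(k + 2)/3**k.
Check: Δs_k = -(k**3 - k**2 + 5*k - 6)*factorial(k + 2)/(3*3**k). ✓
s_(n+1) = 3**(-n - 1)*(-n**2 + n + 1)*factorial(n + 3) and s_(0) = -2, so S(n) = (6*3**n - n**5*factorial(n) - 5*n**4*factorial(n) - 4*n**3*factorial(n) + 11*n**2*factorial(n) + 17*n*factorial(n) + 6*factorial(n))/(3*3**n).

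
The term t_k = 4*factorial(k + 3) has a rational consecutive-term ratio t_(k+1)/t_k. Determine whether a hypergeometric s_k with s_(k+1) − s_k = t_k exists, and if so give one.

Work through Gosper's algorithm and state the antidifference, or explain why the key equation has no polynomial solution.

none — t_k is not Gosper-summable

The ratio is k + 4.
So A=k + 4 and B=1, with C=1.
Set up (k + 4)·f(k+1) − (1)·f(k) − (1) = 0.
Bound: deg f ≤ -1.
d = -1 < 0 ⇒ no nonzero polynomial f; not summable.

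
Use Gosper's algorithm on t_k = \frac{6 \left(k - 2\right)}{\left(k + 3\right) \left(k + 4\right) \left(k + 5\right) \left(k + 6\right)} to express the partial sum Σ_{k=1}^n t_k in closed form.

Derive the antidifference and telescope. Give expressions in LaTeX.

Ratio r(k) = (k - 1)*(k + 3)/((k - 2)*(k + 7)).
Gosper form: A/B · C(k+1)/C(k) with A=k + 3, B=k + 7, C=k - 2.
f must satisfy (k + 3)·f(k+1) − (k + 6)·f(k) = k - 2.
From deg A=1, deg B=1, deg C=1: d=3.
Solve for f: f(k) = -k*(k**2 + 12*k + 227)/360 (degree 3 ≤ 3).
R(k) = B(k−1)·f(k)/C(k) = -k*(k + 6)*(k**2 + 12*k + 227)/(360*(k - 2)); s_k = R·t_k = k*(-k**2 - 12*k - 227)/(60*(k + 3)*(k + 4)*(k + 5)).
s_(k+1) − s_k = 6*(k - 2)/(k**4 + 18*k**3 + 119*k**2 + 342*k + 360) = t_k.
s_(n+1) = (-n**3 - 15*n**2 - 254*n - 240)/(60*(n**3 + 15*n**2 + 74*n + 120)) and s_(1) = -1/30, so S(n) = n*(n**2 + 15*n - 106)/(60*(n**3 + 15*n**2 + 74*n + 120)).

S(n) = \frac{n \left(n^{2} + 15 n - 106\right)}{60 \left(n^{3} + 15 n^{2} + 74 n + 120\right)}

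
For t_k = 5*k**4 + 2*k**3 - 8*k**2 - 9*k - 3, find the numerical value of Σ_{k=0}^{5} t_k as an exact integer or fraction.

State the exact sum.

Σ = 4752

The ratio is (5*k**4 + 22*k**3 + 28*k**2 + k - 13)/(5*k**4 + 2*k**3 - 8*k**2 - 9*k - 3).
Gosper form: A/B · C(k+1)/C(k) with A=1, B=1, C=k**4 + 2*k**3/5 - 8*k**2/5 - 9*k/5 - 3/5.
Key eq: (1)·f(k+1) = (1)·f(k) + (k**4 + 2*k**3/5 - 8*k**2/5 - 9*k/5 - 3/5).
d = 5 from the (0,0,4) case.
Solve for f: f(k) = k**3*(k**2 - 2*k - 2)/5 (degree 5 ≤ 5).
Certificate R = B(k−1)f/C = k**3*(k**2 - 2*k - 2)/(5*k**4 + 2*k**3 - 8*k**2 - 9*k - 3) gives s_k = k**3*(k**2 - 2*k - 2).
Verify: 5*k**4 + 2*k**3 - 8*k**2 - 9*k - 3 matches t_k.
Sum = s_(6) − s_(0); s_(6) = 4752, s_(0) = 0 ⇒ 4752.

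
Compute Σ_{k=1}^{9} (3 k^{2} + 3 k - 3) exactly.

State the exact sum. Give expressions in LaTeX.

r(k) = (k + (k + 1)**2)/(k**2 + k - 1) after simplifying.
Take A(k)=1, B(k)=1, C(k)=k**2 + k - 1.
Need (1)·f(k+1) − (1)·f(k) = k**2 + k - 1.
deg f ≤ 3 (via 0,0,2).
Solve for f: f(k) = k*(k - 2)*(k + 2)/3 (degree 3 ≤ 3).
Get s_k = R·t_k = k*(k**2 - 4) with R(k) = B(k−1)f(k)/C(k) = k*(k - 2)*(k + 2)/(3*(k**2 + k - 1)).
Verify: 3*k**2 + 3*k - 3 matches t_k.
Σ_(k=1)^(9) t_k = s_(10) − s_(1) = 960 − (-3) = 963.

Σ = 963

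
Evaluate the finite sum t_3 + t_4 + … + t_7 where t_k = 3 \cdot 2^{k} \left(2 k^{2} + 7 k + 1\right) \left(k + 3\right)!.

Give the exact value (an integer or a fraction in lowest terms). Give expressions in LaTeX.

Σ = 214592682240

The ratio is 2*(2*k**3 + 19*k**2 + 54*k + 40)/(2*k**2 + 7*k + 1).
Normal form (A,B,C) = (2*k + 8, 1, k**2 + 7*k/2 + 1/2).
Set up (2*k + 8)·f(k+1) − (1)·f(k) − (k**2 + 7*k/2 + 1/2) = 0.
Bound: deg f ≤ 1.
Match coefficients ⇒ f(k) = (k - 1)/2.
Then R = B(k−1)f/C = (k - 1)/(2*k**2 + 7*k + 1), so s_k = R(k)·t_k = 3*2**k*(k - 1)*factorial(k + 3).
Check: Δs_k = 3*2**k*(2*k**2 + 7*k + 1)*factorial(k + 3). ✓
Σ_(k=3)^(7) t_k = s_(8) − s_(3) = 214592716800 − (34560) = 214592682240.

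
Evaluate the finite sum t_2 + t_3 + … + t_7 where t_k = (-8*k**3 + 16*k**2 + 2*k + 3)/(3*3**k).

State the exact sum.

Compute t_(k+1)/t_k: get (8*k**3 + 8*k**2 - 10*k - 13)/(3*(8*k**3 - 16*k**2 - 2*k - 3)).
Gosper form: A/B · C(k+1)/C(k) with A=1/3, B=1, C=k**3 - 2*k**2 - k/4 - 3/8.
Key eq: (1/3)·f(k+1) = (1)·f(k) + (k**3 - 2*k**2 - k/4 - 3/8).
deg f ≤ 3 (via 0,0,3).
Match coefficients ⇒ f(k) = -3*(4*k**3 - 2*k**2 + 3*k + 1)/8.
Certificate R = B(k−1)f/C = -3*(4*k**3 - 2*k**2 + 3*k + 1)/(8*k**3 - 16*k**2 - 2*k - 3) gives s_k = (4*k**3 - 2*k**2 + 3*k + 1)/3**k.
Δs = (-8*k**3 + 16*k**2 + 2*k + 3)/(3*3**k), as required.
Evaluate s at k=8 and k=2: 1945/6561 and 31/9; difference -20654/6561.

Σ = -20654/6561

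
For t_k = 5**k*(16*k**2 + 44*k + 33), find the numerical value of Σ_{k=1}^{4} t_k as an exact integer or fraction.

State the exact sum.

Σ = 334340

Compute t_(k+1)/t_k: get 5*(16*k**2 + 76*k + 93)/(16*k**2 + 44*k + 33).
Normal form (A,B,C) = (5, 1, k**2 + 11*k/4 + 33/16).
Need (5)·f(k+1) − (1)·f(k) = k**2 + 11*k/4 + 33/16.
d = 2 from the (0,0,2) case.
Solve for f: f(k) = (4*k**2 + k + 2)/16 (degree 2 ≤ 2).
Get s_k = R·t_k = 5**k*(4*k**2 + k + 2) with R(k) = B(k−1)f(k)/C(k) = (4*k**2 + k + 2)/(16*k**2 + 44*k + 33).
s_(k+1) − s_k = 5**k*(16*k**2 + 44*k + 33) = t_k.
Σ_(k=1)^(4) t_k = s_(5) − s_(1) = 334375 − (35) = 334340.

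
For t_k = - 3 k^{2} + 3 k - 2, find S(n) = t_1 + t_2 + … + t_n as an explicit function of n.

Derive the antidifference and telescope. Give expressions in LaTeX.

Ratio r(k) = (3*k**2 + 3*k + 2)/(3*k**2 - 3*k + 2).
Factor: A=1; B=1; C=k**2 - k + 2/3.
Solve (1)·f(k+1) − (1)·f(k) = k**2 - k + 2/3.
Degrees (0,0,2) ⇒ d ≤ 3.
Solving with deg f ≤ 3: f(k) = k*(k**2 - 3*k + 4)/3.
Certificate R = B(k−1)f/C = k*(k**2 - 3*k + 4)/(3*k**2 - 3*k + 2) gives s_k = k*(-k**2 + 3*k - 4).
Δs = -3*k**2 + 3*k - 2, as required.
Telescope: S(n) = s_(n+1) − s_(1) = -n**3 - n - 2 − (-2) = -n**3 - n.

S(n) = - n^{3} - n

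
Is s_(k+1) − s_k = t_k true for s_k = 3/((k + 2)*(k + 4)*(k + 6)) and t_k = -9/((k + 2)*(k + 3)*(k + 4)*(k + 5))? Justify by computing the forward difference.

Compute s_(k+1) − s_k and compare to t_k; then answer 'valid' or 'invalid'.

Invalid: residual 9*(4*k + 23)/(k**6 + 27*k**5 + 295*k**4 + 1665*k**3 + 5104*k**2 + 8028*k + 5040) ≠ 0.

s_(k+1) = 3/((k + 3)*(k + 5)*(k + 7))
s_(k+1) − s_k = 3/((k + 3)*(k + 5)*(k + 7)) - 3/((k + 2)*(k + 4)*(k + 6))
(s_(k+1) − s_k) − t_k = 9*(4*k + 23)/(k**6 + 27*k**5 + 295*k**4 + 1665*k**3 + 5104*k**2 + 8028*k + 5040)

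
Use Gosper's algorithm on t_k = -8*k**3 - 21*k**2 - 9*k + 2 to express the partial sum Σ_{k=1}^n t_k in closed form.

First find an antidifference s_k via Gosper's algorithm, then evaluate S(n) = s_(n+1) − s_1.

r(k) = (8*k**3 + 45*k**2 + 75*k + 36)/(8*k**3 + 21*k**2 + 9*k - 2) after simplifying.
So A=1 and B=1, with C=k**3 + 21*k**2/8 + 9*k/8 - 1/4.
Need (1)·f(k+1) − (1)·f(k) = k**3 + 21*k**2/8 + 9*k/8 - 1/4.
From deg A=0, deg B=0, deg C=3: d=4.
Match coefficients ⇒ f(k) = k*(2*k**3 + 3*k**2 - 4*k - 3)/8.
Then R = B(k−1)f/C = k*(2*k**3 + 3*k**2 - 4*k - 3)/((k + 2)*(8*k**2 + 5*k - 1)), so s_k = R(k)·t_k = k*(-2*k**3 - 3*k**2 + 4*k + 3).
Verify: -8*k**3 - 21*k**2 - 9*k + 2 matches t_k.
Evaluate: s_(n+1) = -2*n**4 - 11*n**3 - 17*n**2 - 6*n + 2; subtract s_(1) = 2 ⇒ S(n) = n*(-2*n**3 - 11*n**2 - 17*n - 6).

S(n) = n*(-2*n**3 - 11*n**2 - 17*n - 6)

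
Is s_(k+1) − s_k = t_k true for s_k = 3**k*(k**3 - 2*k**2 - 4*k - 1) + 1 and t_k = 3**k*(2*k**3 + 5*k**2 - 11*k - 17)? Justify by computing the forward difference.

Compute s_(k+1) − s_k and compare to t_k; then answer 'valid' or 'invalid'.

Valid: the claim telescopes to t_k.

s_(k+1) = 3**(k + 1)*(-4*k + (k + 1)**3 - 2*(k + 1)**2 - 5) + 1
s_(k+1) − s_k = 3**k*(2*k**3 + 5*k**2 - 11*k - 17)
(s_(k+1) − s_k) − t_k = 0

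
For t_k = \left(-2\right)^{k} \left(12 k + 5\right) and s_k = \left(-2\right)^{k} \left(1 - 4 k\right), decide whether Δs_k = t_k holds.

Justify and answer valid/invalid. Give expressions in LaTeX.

Valid — Δs_k = t_k.

s_(k+1) = 2*(-2)**k*(4*k + 3)
s_(k+1) − s_k = (-2)**k*(12*k + 5)
(s_(k+1) − s_k) − t_k = 0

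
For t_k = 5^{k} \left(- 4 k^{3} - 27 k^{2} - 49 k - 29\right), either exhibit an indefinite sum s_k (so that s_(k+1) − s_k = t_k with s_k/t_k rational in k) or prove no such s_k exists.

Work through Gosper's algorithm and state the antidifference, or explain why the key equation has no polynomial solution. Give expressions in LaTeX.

s_k = 5^{k} \left(- k^{3} - 3 k^{2} - k - 1\right)

Compute t_(k+1)/t_k: get 5*(4*k**3 + 39*k**2 + 115*k + 109)/(4*k**3 + 27*k**2 + 49*k + 29).
So A=5 and B=1, with C=k**3 + 27*k**2/4 + 49*k/4 + 29/4.
Need (5)·f(k+1) − (1)·f(k) = k**3 + 27*k**2/4 + 49*k/4 + 29/4.
Bound: deg f ≤ 3.
A polynomial solution: f(k) = (k**3 + 3*k**2 + k + 1)/4.
Certificate R = B(k−1)f/C = (k**3 + 3*k**2 + k + 1)/(4*k**3 + 27*k**2 + 49*k + 29) gives s_k = 5**k*(-k**3 - 3*k**2 - k - 1).
Δs = 5**k*(-4*k**3 - 27*k**2 - 49*k - 29), as required.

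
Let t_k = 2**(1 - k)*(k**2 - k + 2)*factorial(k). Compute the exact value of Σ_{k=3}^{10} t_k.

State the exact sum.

Ratio r(k) = (k + 1)*(-k + (k + 1)**2 + 1)/(2*(k**2 - k + 2)).
Take A(k)=k/2 + 1/2, B(k)=1, C(k)=k**2 - k + 2.
Solve (k/2 + 1/2)·f(k+1) − (1)·f(k) = k**2 - k + 2.
Degrees (1,0,2) ⇒ d ≤ 1.
Coefficient equations give f(k) = 2*(k - 1).
Certificate R = B(k−1)f/C = 2*(k - 1)/(k**2 - k + 2) gives s_k = 2**(2 - k)*(k - 1)*factorial(k).
Δs = 2**(1 - k)*(k**2 - k + 2)*factorial(k), as required.
Evaluate s at k=11 and k=3: 779625 and 6; difference 779619.

Σ = 779619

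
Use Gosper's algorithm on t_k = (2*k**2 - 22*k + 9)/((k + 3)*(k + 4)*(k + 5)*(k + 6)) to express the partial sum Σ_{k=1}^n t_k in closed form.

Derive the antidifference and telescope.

Step 1: r(k) = -(k + 3)*(22*k - 2*(k + 1)**2 + 13)/((k + 7)*(2*k**2 - 22*k + 9)).
Take A(k)=k + 3, B(k)=k + 7, C(k)=k**2 - 11*k + 9/2.
Set up (k + 3)·f(k+1) − (k + 6)·f(k) − (k**2 - 11*k + 9/2) = 0.
deg f ≤ 3 (via 1,1,2).
Solve for f: f(k) = k*(k**2 - 108*k + 287)/120 (degree 3 ≤ 3).
Get s_k = R·t_k = k*(k**2 - 108*k + 287)/(60*(k + 3)*(k + 4)*(k + 5)) with R(k) = B(k−1)f(k)/C(k) = k*(k + 6)*(k**2 - 108*k + 287)/(60*(2*k**2 - 22*k + 9)).
Check: Δs_k = (2*k**2 - 22*k + 9)/(k**4 + 18*k**3 + 119*k**2 + 342*k + 360). ✓
Telescope: S(n) = s_(n+1) − s_(1) = (n**3 - 105*n**2 + 74*n + 180)/(60*(n**3 + 15*n**2 + 74*n + 120)) − (1/40) = n*(-n**2 - 255*n - 74)/(120*(n**3 + 15*n**2 + 74*n + 120)).

S(n) = n*(-n**2 - 255*n - 74)/(120*(n**3 + 15*n**2 + 74*n + 120))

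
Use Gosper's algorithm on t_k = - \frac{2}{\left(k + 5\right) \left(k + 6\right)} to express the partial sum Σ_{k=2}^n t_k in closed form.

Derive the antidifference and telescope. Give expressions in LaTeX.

Ratio r(k) = (k + 5)/(k + 7).
A = k + 5, B = k + 7, C = 1.
Set up (k + 5)·f(k+1) − (k + 6)·f(k) − (1) = 0.
From deg A=1, deg B=1, deg C=0: d=1.
Match coefficients ⇒ f(k) = k/5.
Then R = B(k−1)f/C = k*(k + 6)/5, so s_k = R(k)·t_k = -2*k/(5*k + 25).
Check: Δs_k = -2/(k**2 + 11*k + 30). ✓
s_(n+1) = 2*(-n - 1)/(5*(n + 6)) and s_(2) = -4/35, so S(n) = 2*(1 - n)/(7*(n + 6)).

S(n) = \frac{2 \left(1 - n\right)}{7 \left(n + 6\right)}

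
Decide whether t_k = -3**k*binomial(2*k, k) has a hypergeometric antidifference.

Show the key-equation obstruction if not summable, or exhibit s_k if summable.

Step 1: r(k) = 6*(2*k + 1)/(k + 1).
Take A(k)=12*k + 6, B(k)=k + 1, C(k)=1.
Solve (12*k + 6)·f(k+1) − (k)·f(k) = 1.
From deg A=1, deg B=1, deg C=0: d=-1.
Bound -1 < 0, so the key equation has no polynomial solution.

No — negative degree bound, so no certificate f.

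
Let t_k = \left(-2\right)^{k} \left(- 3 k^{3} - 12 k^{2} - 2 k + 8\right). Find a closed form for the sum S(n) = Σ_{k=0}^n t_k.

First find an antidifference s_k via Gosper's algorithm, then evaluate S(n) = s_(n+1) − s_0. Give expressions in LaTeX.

S(n) = - 2 \left(-2\right)^{n} n^{3} - 10 \left(-2\right)^{n} n^{2} - 6 \left(-2\right)^{n} n + 6 \left(-2\right)^{n} + 2

The ratio is 2*(-3*k**3 - 21*k**2 - 35*k - 9)/(3*k**3 + 12*k**2 + 2*k - 8).
Gosper form: A/B · C(k+1)/C(k) with A=-2, B=1, C=k**3 + 4*k**2 + 2*k/3 - 8/3.
f must satisfy (-2)·f(k+1) − (1)·f(k) = k**3 + 4*k**2 + 2*k/3 - 8/3.
Degrees (0,0,3) ⇒ d ≤ 3.
Solve for f: f(k) = -(k**3 + 2*k**2 - 4*k - 2)/3 (degree 3 ≤ 3).
Certificate R = B(k−1)f/C = -(k**3 + 2*k**2 - 4*k - 2)/(3*k**3 + 12*k**2 + 2*k - 8) gives s_k = (-2)**k*(k**3 + 2*k**2 - 4*k - 2).
Verify: (-2)**k*(-3*k**3 - 12*k**2 - 2*k + 8) matches t_k.
Evaluate: s_(n+1) = (-2)**(n + 1)*(n**3 + 5*n**2 + 3*n - 3); subtract s_(0) = -2 ⇒ S(n) = -2*(-2)**n*n**3 - 10*(-2)**n*n**2 - 6*(-2)**n*n + 6*(-2)**n + 2.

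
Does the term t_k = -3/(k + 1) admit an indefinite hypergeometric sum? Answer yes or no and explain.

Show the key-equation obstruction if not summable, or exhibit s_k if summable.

The ratio is (k + 1)/(k + 2).
Gosper form: A/B · C(k+1)/C(k) with A=k + 1, B=k + 2, C=1.
f must satisfy (k + 1)·f(k+1) − (k + 1)·f(k) = 1.
Bound: deg f ≤ 0.
Put f(k) = c0: A·f(k+1) − B(k−1)·f(k) − C = -1; need -1 = 0 — inconsistent ⇒ no f, not summable.

No — t_k has no hypergeometric antidifference.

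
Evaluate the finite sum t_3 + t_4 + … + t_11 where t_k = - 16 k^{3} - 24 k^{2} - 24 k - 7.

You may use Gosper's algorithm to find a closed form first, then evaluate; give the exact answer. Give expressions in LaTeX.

t_(k+1)/t_k = (16*k**3 + 72*k**2 + 120*k + 71)/(16*k**3 + 24*k**2 + 24*k + 7).
Take A(k)=1, B(k)=1, C(k)=k**3 + 3*k**2/2 + 3*k/2 + 7/16.
Need (1)·f(k+1) − (1)·f(k) = k**3 + 3*k**2/2 + 3*k/2 + 7/16.
deg f ≤ 4 (via 0,0,3).
Match coefficients ⇒ f(k) = k*(4*k**3 + 4*k - 1)/16.
Certificate R = B(k−1)f/C = k*(4*k**3 + 4*k - 1)/(16*k**3 + 24*k**2 + 24*k + 7) gives s_k = k*(-4*k**3 - 4*k + 1).
Verify: -16*k**3 - 24*k**2 - 24*k - 7 matches t_k.
Telescoping: Σ = s_(12) − s_(3) = -83508 − (-357) = -83151.

Σ = -83151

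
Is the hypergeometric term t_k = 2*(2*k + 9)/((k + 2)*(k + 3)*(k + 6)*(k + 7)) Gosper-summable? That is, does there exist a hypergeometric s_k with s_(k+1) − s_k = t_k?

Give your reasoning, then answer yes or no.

r(k) = (k + 2)*(k + 6)*(2*k + 11)/((k + 4)*(k + 8)*(2*k + 9)) after simplifying.
Factor: A=k + 2; B=k + 8; C=k**3 + 27*k**2/2 + 121*k/2 + 90.
Need (k + 2)·f(k+1) − (k + 7)·f(k) = k**3 + 27*k**2/2 + 121*k/2 + 90.
d = 5 from the (1,1,3) case.
A polynomial solution: f(k) = k*(k + 3)*(k + 4)*(k + 5)*(k + 8)/24.
Then R = B(k−1)f/C = k*(k + 3)*(k + 7)*(k + 8)/(12*(2*k + 9)), so s_k = R(k)·t_k = k*(k + 8)/(6*(k**2 + 8*k + 12)).
Check: Δs_k = 2*(2*k + 9)/(k**4 + 18*k**3 + 113*k**2 + 288*k + 252). ✓

Yes. s_k = k*(k + 8)/(6*(k**2 + 8*k + 12)).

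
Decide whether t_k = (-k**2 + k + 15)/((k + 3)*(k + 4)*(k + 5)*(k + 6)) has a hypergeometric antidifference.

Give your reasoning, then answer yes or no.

The ratio is (k + 3)*(k - (k + 1)**2 + 16)/((k + 7)*(-k**2 + k + 15)).
Take A(k)=k + 3, B(k)=k + 7, C(k)=k**2 - k - 15.
Solve (k + 3)·f(k+1) − (k + 6)·f(k) = k**2 - k - 15.
d = 3 from the (1,1,2) case.
Solve for f: f(k) = -k*(k**2 + 72*k + 227)/60 (degree 3 ≤ 3).
Then R = B(k−1)f/C = -k*(k + 6)*(k**2 + 72*k + 227)/(60*(k**2 - k - 15)), so s_k = R(k)·t_k = k*(k**2 + 72*k + 227)/(60*(k + 3)*(k + 4)*(k + 5)).
Check: Δs_k = (-k**2 + k + 15)/(k**4 + 18*k**3 + 119*k**2 + 342*k + 360). ✓

Yes. s_k = k*(k**2 + 72*k + 227)/(60*(k + 3)*(k + 4)*(k + 5)).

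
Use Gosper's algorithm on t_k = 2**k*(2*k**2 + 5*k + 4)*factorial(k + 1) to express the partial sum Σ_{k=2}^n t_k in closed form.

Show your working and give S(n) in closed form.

S(n) = 2*2**n*n*factorial(n + 2) + 2*2**n*factorial(n + 2) - 48

r(k) = 2*(2*k**3 + 13*k**2 + 29*k + 22)/(2*k**2 + 5*k + 4) after simplifying.
Take A(k)=2*k + 4, B(k)=1, C(k)=k**2 + 5*k/2 + 2.
Need (2*k + 4)·f(k+1) − (1)·f(k) = k**2 + 5*k/2 + 2.
deg f ≤ 1 (via 1,0,2).
Solve for f: f(k) = k/2 (degree 1 ≤ 1).
Get s_k = R·t_k = 2**k*k*factorial(k + 1) with R(k) = B(k−1)f(k)/C(k) = k/(2*k**2 + 5*k + 4).
Δs = 2**k*(2*k**2 + 5*k + 4)*factorial(k + 1), as required.
s_(n+1) = 2**(n + 1)*(n + 1)*factorial(n + 2) and s_(2) = 48, so S(n) = 2*2**n*n*factorial(n + 2) + 2*2**n*factorial(n + 2) - 48.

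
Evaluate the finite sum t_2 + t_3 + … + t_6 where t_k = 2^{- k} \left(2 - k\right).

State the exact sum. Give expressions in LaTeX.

Step 1: r(k) = (k - 1)/(2*(k - 2)).
Factor: A=1/2; B=1; C=k - 2.
Set up (1/2)·f(k+1) − (1)·f(k) − (k - 2) = 0.
deg f ≤ 1 (via 0,0,1).
Match coefficients ⇒ f(k) = -2*(k - 1).
Certificate R = B(k−1)f/C = -2*(k - 1)/(k - 2) gives s_k = 2**(1 - k)*(k - 1).
Check: Δs_k = (2 - k)/2**k. ✓
Telescoping: Σ = s_(7) − s_(2) = 3/32 − (1/2) = -13/32.

Σ = -13/32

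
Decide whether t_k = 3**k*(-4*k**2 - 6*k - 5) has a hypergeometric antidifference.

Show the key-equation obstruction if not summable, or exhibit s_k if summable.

Yes. s_k = 3**k*(-2*k**2 + 3*k - 4).

Step 1: r(k) = 3*(4*k**2 + 14*k + 15)/(4*k**2 + 6*k + 5).
So A=3 and B=1, with C=k**2 + 3*k/2 + 5/4.
f must satisfy (3)·f(k+1) − (1)·f(k) = k**2 + 3*k/2 + 5/4.
deg f ≤ 2 (via 0,0,2).
Match coefficients ⇒ f(k) = (2*k**2 - 3*k + 4)/4.
Then R = B(k−1)f/C = (2*k**2 - 3*k + 4)/(4*k**2 + 6*k + 5), so s_k = R(k)·t_k = 3**k*(-2*k**2 + 3*k - 4).
Δs = 3**k*(-4*k**2 - 6*k - 5), as required.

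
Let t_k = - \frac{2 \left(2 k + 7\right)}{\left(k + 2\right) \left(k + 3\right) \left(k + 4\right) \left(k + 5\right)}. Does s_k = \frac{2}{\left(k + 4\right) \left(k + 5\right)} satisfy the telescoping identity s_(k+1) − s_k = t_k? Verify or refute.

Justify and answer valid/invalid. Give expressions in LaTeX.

Invalid: residual \frac{6 \left(3 k + 10\right)}{k^{5} + 20 k^{4} + 155 k^{3} + 580 k^{2} + 1044 k + 720} ≠ 0.

s_(k+1) = 2/((k + 5)*(k + 6))
s_(k+1) − s_k = -4/(k**3 + 15*k**2 + 74*k + 120)
(s_(k+1) − s_k) − t_k = 6*(3*k + 10)/(k**5 + 20*k**4 + 155*k**3 + 580*k**2 + 1044*k + 720)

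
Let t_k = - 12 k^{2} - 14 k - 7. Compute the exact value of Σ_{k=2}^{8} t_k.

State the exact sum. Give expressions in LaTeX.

r(k) = (12*k**2 + 38*k + 33)/(12*k**2 + 14*k + 7) after simplifying.
Normal form (A,B,C) = (1, 1, k**2 + 7*k/6 + 7/12).
Solve (1)·f(k+1) − (1)·f(k) = k**2 + 7*k/6 + 7/12.
deg f ≤ 3 (via 0,0,2).
A polynomial solution: f(k) = k*(4*k**2 + k + 2)/12.
Certificate R = B(k−1)f/C = k*(4*k**2 + k + 2)/(12*k**2 + 14*k + 7) gives s_k = k*(-4*k**2 - k - 2).
s_(k+1) − s_k = -12*k**2 - 14*k - 7 = t_k.
Sum = s_(9) − s_(2); s_(9) = -3015, s_(2) = -40 ⇒ -2975.

Σ = -2975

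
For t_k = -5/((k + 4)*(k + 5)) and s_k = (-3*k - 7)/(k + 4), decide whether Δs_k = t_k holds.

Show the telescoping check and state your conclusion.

valid (s_(k+1) − s_k reduces to t_k)

s_(k+1) = (-3*k - 10)/(k + 5)
s_(k+1) − s_k = -5/(k**2 + 9*k + 20)
(s_(k+1) − s_k) − t_k = 0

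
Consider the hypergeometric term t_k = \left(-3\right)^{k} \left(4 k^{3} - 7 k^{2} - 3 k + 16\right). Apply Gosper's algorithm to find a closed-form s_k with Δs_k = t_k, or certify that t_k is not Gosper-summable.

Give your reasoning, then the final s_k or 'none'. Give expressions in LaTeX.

s_k = \left(-3\right)^{k} \left(- k^{3} + 4 k^{2} - 3 k - 4\right)

The ratio is 3*(-4*k**3 - 5*k**2 + 5*k - 10)/(4*k**3 - 7*k**2 - 3*k + 16).
Normal form (A,B,C) = (-3, 1, k**3 - 7*k**2/4 - 3*k/4 + 4).
f must satisfy (-3)·f(k+1) − (1)·f(k) = k**3 - 7*k**2/4 - 3*k/4 + 4.
Degrees (0,0,3) ⇒ d ≤ 3.
A polynomial solution: f(k) = -(k**3 - 4*k**2 + 3*k + 4)/4.
So s_k = (B(k−1)f/C)·t_k = (-(k**3 - 4*k**2 + 3*k + 4)/(4*k**3 - 7*k**2 - 3*k + 16))·t_k = (-3)**k*(-k**3 + 4*k**2 - 3*k - 4).
Verify: (-3)**k*(4*k**3 - 7*k**2 - 3*k + 16) matches t_k.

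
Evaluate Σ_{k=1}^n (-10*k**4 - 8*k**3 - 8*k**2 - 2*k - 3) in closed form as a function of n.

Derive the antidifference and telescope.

The ratio is (10*k**4 + 48*k**3 + 92*k**2 + 82*k + 31)/(10*k**4 + 8*k**3 + 8*k**2 + 2*k + 3).
Normal form (A,B,C) = (1, 1, k**4 + 4*k**3/5 + 4*k**2/5 + k/5 + 3/10).
f must satisfy (1)·f(k+1) − (1)·f(k) = k**4 + 4*k**3/5 + 4*k**2/5 + k/5 + 3/10.
Bound: deg f ≤ 5.
A polynomial solution: f(k) = k*(2*k**4 - 3*k**3 + 2*k**2 - k + 3)/10.
Get s_k = R·t_k = k*(-2*k**4 + 3*k**3 - 2*k**2 + k - 3) with R(k) = B(k−1)f(k)/C(k) = k*(2*k**4 - 3*k**3 + 2*k**2 - k + 3)/(10*k**4 + 8*k**3 + 8*k**2 + 2*k + 3).
Δs = -10*k**4 - 8*k**3 - 8*k**2 - 2*k - 3, as required.
Evaluate: s_(n+1) = -2*n**5 - 7*n**4 - 10*n**3 - 7*n**2 - 5*n - 3; subtract s_(1) = -3 ⇒ S(n) = n*(-2*n**4 - 7*n**3 - 10*n**2 - 7*n - 5).

S(n) = n*(-2*n**4 - 7*n**3 - 10*n**2 - 7*n - 5)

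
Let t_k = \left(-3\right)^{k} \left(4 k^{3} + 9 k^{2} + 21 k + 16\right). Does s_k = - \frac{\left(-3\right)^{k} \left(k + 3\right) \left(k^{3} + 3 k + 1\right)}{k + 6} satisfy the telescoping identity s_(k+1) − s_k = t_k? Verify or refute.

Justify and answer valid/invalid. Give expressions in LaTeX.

Invalid: residual \frac{\left(-3\right)^{k + 1} \left(4 k^{4} + 34 k^{3} + 75 k^{2} + 145 k + 97\right)}{k^{2} + 13 k + 42} ≠ 0.

s_(k+1) = 3*(-3)**k*(k + 4)*(3*k + (k + 1)**3 + 4)/(k + 7)
s_(k+1) − s_k = (-3)**k*(4*k**5 + 49*k**4 + 204*k**3 + 442*k**2 + 655*k + 381)/(k**2 + 13*k + 42)
(s_(k+1) − s_k) − t_k = (-3)**(k + 1)*(4*k**4 + 34*k**3 + 75*k**2 + 145*k + 97)/(k**2 + 13*k + 42)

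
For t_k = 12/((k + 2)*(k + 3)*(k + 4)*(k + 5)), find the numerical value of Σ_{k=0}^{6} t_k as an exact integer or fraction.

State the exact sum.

Σ = 161/990

t_(k+1)/t_k = (k + 2)/(k + 6).
So A=k + 2 and B=k + 6, with C=1.
f must satisfy (k + 2)·f(k+1) − (k + 5)·f(k) = 1.
Bound: deg f ≤ 3.
Match coefficients ⇒ f(k) = k*(k**2 + 9*k + 26)/72.
So s_k = (B(k−1)f/C)·t_k = (k*(k + 5)*(k**2 + 9*k + 26)/72)·t_k = k*(k**2 + 9*k + 26)/(6*(k + 2)*(k + 3)*(k + 4)).
s_(k+1) − s_k = 12/(k**4 + 14*k**3 + 71*k**2 + 154*k + 120) = t_k.
Sum = s_(7) − s_(0); s_(7) = 161/990, s_(0) = 0 ⇒ 161/990.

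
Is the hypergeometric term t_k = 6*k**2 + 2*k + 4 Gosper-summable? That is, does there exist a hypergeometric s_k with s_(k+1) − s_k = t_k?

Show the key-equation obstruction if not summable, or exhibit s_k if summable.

Yes. s_k = 2*k*(k**2 - k + 2).

r(k) = (k + 3*(k + 1)**2 + 3)/(3*k**2 + k + 2) after simplifying.
Take A(k)=1, B(k)=1, C(k)=k**2 + k/3 + 2/3.
Set up (1)·f(k+1) − (1)·f(k) − (k**2 + k/3 + 2/3) = 0.
Bound: deg f ≤ 3.
Solving with deg f ≤ 3: f(k) = k*(k**2 - k + 2)/3.
Then R = B(k−1)f/C = k*(k**2 - k + 2)/(3*k**2 + k + 2), so s_k = R(k)·t_k = 2*k*(k**2 - k + 2).
Δs = 6*k**2 + 2*k + 4, as required.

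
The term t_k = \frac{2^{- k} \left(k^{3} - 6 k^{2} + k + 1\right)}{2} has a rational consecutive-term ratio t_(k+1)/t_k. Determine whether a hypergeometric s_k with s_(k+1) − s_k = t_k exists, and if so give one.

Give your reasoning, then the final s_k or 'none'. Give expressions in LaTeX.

s_k = 2^{- k} \left(- k^{3} + 3 k^{2} + 2 k + 3\right)

The ratio is (k**3 - 3*k**2 - 8*k - 3)/(2*(k**3 - 6*k**2 + k + 1)).
Factor: A=1/2; B=1; C=k**3 - 6*k**2 + k + 1.
Need (1/2)·f(k+1) − (1)·f(k) = k**3 - 6*k**2 + k + 1.
d = 3 from the (0,0,3) case.
Solve for f: f(k) = -2*(k**3 - 3*k**2 - 2*k - 3) (degree 3 ≤ 3).
R(k) = B(k−1)·f(k)/C(k) = -2*(k**3 - 3*k**2 - 2*k - 3)/(k**3 - 6*k**2 + k + 1); s_k = R·t_k = (-k**3 + 3*k**2 + 2*k + 3)/2**k.
s_(k+1) − s_k = (k**3 - 6*k**2 + k + 1)/(2*2**k) = t_k.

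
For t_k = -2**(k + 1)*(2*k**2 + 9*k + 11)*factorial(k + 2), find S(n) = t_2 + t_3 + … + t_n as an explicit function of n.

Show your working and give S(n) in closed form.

S(n) = -4*2**n*n*factorial(n + 3) - 8*2**n*factorial(n + 3) + 576

The ratio is 2*(2*k**3 + 19*k**2 + 61*k + 66)/(2*k**2 + 9*k + 11).
A = 2*k + 6, B = 1, C = k**2 + 9*k/2 + 11/2.
f must satisfy (2*k + 6)·f(k+1) − (1)·f(k) = k**2 + 9*k/2 + 11/2.
deg f ≤ 1 (via 1,0,2).
Coefficient equations give f(k) = (k + 1)/2.
So s_k = (B(k−1)f/C)·t_k = ((k + 1)/(2*k**2 + 9*k + 11))·t_k = -2**(k + 1)*(k + 1)*factorial(k + 2).
Verify: -2**(k + 1)*(2*k**2 + 9*k + 11)*factorial(k + 2) matches t_k.
s_(n+1) = -2**(n + 2)*(n + 2)*factorial(n + 3) and s_(2) = -576, so S(n) = -4*2**n*n*factorial(n + 3) - 8*2**n*factorial(n + 3) + 576.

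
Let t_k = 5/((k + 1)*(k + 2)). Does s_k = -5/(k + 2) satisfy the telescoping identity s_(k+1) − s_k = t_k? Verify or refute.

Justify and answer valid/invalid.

s_(k+1) = -5/(k + 3)
s_(k+1) − s_k = 5/((k + 2)*(k + 3))
(s_(k+1) − s_k) − t_k = -10/(k**3 + 6*k**2 + 11*k + 6)

Invalid: residual -10/(k**3 + 6*k**2 + 11*k + 6) ≠ 0.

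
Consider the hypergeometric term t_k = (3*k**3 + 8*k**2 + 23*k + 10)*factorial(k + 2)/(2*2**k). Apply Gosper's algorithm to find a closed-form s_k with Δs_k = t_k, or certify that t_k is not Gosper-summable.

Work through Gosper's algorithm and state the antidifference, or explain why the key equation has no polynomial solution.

Compute t_(k+1)/t_k: get (3*k**4 + 26*k**3 + 99*k**2 + 188*k + 132)/(2*(3*k**3 + 8*k**2 + 23*k + 10)).
Take A(k)=k/2 + 3/2, B(k)=1, C(k)=k**3 + 8*k**2/3 + 23*k/3 + 10/3.
Solve (k/2 + 3/2)·f(k+1) − (1)·f(k) = k**3 + 8*k**2/3 + 23*k/3 + 10/3.
d = 2 from the (1,0,3) case.
Match coefficients ⇒ f(k) = 2*(3*k**2 - k + 4)/3.
Certificate R = B(k−1)f/C = 2*(3*k**2 - k + 4)/(3*k**3 + 8*k**2 + 23*k + 10) gives s_k = (3*k**2 - k + 4)*factorial(k + 2)/2**k.
s_(k+1) − s_k = (3*k**3 + 8*k**2 + 23*k + 10)*factorial(k + 2)/(2*2**k) = t_k.

s_k = (3*k**2 - k + 4)*factorial(k + 2)/2**k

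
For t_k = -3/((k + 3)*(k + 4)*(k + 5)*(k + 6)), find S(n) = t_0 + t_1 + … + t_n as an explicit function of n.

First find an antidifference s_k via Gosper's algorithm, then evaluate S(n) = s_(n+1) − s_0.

Step 1: r(k) = (k + 3)/(k + 7).
A = k + 3, B = k + 7, C = 1.
f must satisfy (k + 3)·f(k+1) − (k + 6)·f(k) = 1.
d = 3 from the (1,1,0) case.
Match coefficients ⇒ f(k) = k*(k**2 + 12*k + 47)/180.
Get s_k = R·t_k = k*(-k**2 - 12*k - 47)/(60*(k + 3)*(k + 4)*(k + 5)) with R(k) = B(k−1)f(k)/C(k) = k*(k + 6)*(k**2 + 12*k + 47)/180.
Check: Δs_k = -3/(k**4 + 18*k**3 + 119*k**2 + 342*k + 360). ✓
Evaluate: s_(n+1) = (-n**3 - 15*n**2 - 74*n - 60)/(60*(n**3 + 15*n**2 + 74*n + 120)); subtract s_(0) = 0 ⇒ S(n) = (-n**3 - 15*n**2 - 74*n - 60)/(60*(n**3 + 15*n**2 + 74*n + 120)).

S(n) = (-n**3 - 15*n**2 - 74*n - 60)/(60*(n**3 + 15*n**2 + 74*n + 120))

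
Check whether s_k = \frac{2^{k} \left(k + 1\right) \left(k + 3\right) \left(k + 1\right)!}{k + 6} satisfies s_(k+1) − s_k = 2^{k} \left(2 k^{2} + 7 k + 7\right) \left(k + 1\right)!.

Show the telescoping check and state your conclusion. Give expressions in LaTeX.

s_(k+1) = 2**(k + 1)*(k + 2)*(k + 4)*factorial(k + 2)/(k + 7)
s_(k+1) − s_k = 2**k*(2*k**4 + 27*k**3 + 125*k**2 + 241*k + 171)*factorial(k + 1)/((k + 6)*(k + 7))
(s_(k+1) − s_k) − t_k = -3*2**k*(2*k**3 + 19*k**2 + 48*k + 41)*factorial(k + 1)/((k + 6)*(k + 7))

Invalid: residual - \frac{3 \cdot 2^{k} \left(2 k^{3} + 19 k^{2} + 48 k + 41\right) \left(k + 1\right)!}{\left(k + 6\right) \left(k + 7\right)} ≠ 0.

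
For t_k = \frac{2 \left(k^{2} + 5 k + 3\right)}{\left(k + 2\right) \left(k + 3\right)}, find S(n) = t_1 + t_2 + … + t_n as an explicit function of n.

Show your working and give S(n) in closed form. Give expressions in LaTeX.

Compute t_(k+1)/t_k: get (k + 2)*(5*k + (k + 1)**2 + 8)/((k + 4)*(k**2 + 5*k + 3)).
So A=k + 2 and B=k + 4, with C=k**2 + 5*k + 3.
Solve (k + 2)·f(k+1) − (k + 3)·f(k) = k**2 + 5*k + 3.
deg f ≤ 2 (via 1,1,2).
Solving with deg f ≤ 2: f(k) = k*(2*k + 1)/2.
So s_k = (B(k−1)f/C)·t_k = (k*(k + 3)*(2*k + 1)/(2*(k**2 + 5*k + 3)))·t_k = k*(2*k + 1)/(k + 2).
Check: Δs_k = 2*(k**2 + 5*k + 3)/(k**2 + 5*k + 6). ✓
s_(n+1) = (2*n**2 + 5*n + 3)/(n + 3) and s_(1) = 1, so S(n) = 2*n*(n + 2)/(n + 3).

S(n) = \frac{2 n \left(n + 2\right)}{n + 3}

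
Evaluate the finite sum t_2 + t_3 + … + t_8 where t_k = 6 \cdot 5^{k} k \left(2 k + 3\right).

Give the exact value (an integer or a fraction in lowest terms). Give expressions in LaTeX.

Step 1: r(k) = 5*(k + 1)*(2*k + 5)/(k*(2*k + 3)).
So A=5 and B=1, with C=k**2 + 3*k/2.
f must satisfy (5)·f(k+1) − (1)·f(k) = k**2 + 3*k/2.
Degrees (0,0,2) ⇒ d ≤ 2.
A polynomial solution: f(k) = k*(k - 1)/4.
Then R = B(k−1)f/C = (k - 1)/(2*(2*k + 3)), so s_k = R(k)·t_k = 3*5**k*k*(k - 1).
s_(k+1) − s_k = 6*5**k*k*(2*k + 3) = t_k.
Σ_(k=2)^(8) t_k = s_(9) − s_(2) = 421875000 − (150) = 421874850.

Σ = 421874850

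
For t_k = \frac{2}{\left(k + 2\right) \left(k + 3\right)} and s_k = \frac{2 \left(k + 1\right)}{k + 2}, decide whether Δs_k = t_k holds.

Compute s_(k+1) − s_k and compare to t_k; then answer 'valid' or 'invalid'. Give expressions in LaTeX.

Valid — Δs_k = t_k.

s_(k+1) = 2*(k + 2)/(k + 3)
s_(k+1) − s_k = 2/(k**2 + 5*k + 6)
(s_(k+1) − s_k) − t_k = 0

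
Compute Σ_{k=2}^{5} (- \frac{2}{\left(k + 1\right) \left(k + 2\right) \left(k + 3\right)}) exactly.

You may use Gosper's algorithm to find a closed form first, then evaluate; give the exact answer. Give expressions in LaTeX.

r(k) = (k + 1)/(k + 4) after simplifying.
Take A(k)=k + 1, B(k)=k + 4, C(k)=1.
Set up (k + 1)·f(k+1) − (k + 3)·f(k) − (1) = 0.
Degrees (1,1,0) ⇒ d ≤ 2.
Match coefficients ⇒ f(k) = k*(k + 3)/4.
R(k) = B(k−1)·f(k)/C(k) = k*(k + 3)**2/4; s_k = R·t_k = k*(-k - 3)/(2*(k + 1)*(k + 2)).
s_(k+1) − s_k = -2/(k**3 + 6*k**2 + 11*k + 6) = t_k.
Evaluate s at k=6 and k=2: -27/56 and -5/12; difference -11/168.

Σ = -11/168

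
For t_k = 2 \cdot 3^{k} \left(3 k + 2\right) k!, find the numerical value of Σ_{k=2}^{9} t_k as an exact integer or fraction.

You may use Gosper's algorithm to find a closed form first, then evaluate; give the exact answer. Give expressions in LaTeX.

Σ = 428554022364

r(k) = 3*(k + 1)*(3*k + 5)/(3*k + 2) after simplifying.
Normal form (A,B,C) = (3*k + 3, 1, k + 2/3).
Set up (3*k + 3)·f(k+1) − (1)·f(k) − (k + 2/3) = 0.
From deg A=1, deg B=0, deg C=1: d=0.
Match coefficients ⇒ f(k) = 1/3.
Get s_k = R·t_k = 2*3**k*factorial(k) with R(k) = B(k−1)f(k)/C(k) = 1/(3*k + 2).
Verify: 2*3**k*(3*k + 2)*factorial(k) matches t_k.
Σ_(k=2)^(9) t_k = s_(10) − s_(2) = 428554022400 − (36) = 428554022364.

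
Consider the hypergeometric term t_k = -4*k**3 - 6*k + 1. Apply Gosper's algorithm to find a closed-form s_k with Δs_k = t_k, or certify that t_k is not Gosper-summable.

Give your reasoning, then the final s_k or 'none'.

s_k = k*(-k**3 + 2*k**2 - 4*k + 4)

r(k) = (6*k + 4*(k + 1)**3 + 5)/(4*k**3 + 6*k - 1) after simplifying.
Factor: A=1; B=1; C=k**3 + 3*k/2 - 1/4.
Set up (1)·f(k+1) − (1)·f(k) − (k**3 + 3*k/2 - 1/4) = 0.
d = 4 from the (0,0,3) case.
Solve for f: f(k) = k*(k**3 - 2*k**2 + 4*k - 4)/4 (degree 4 ≤ 4).
Certificate R = B(k−1)f/C = k*(k**3 - 2*k**2 + 4*k - 4)/(4*k**3 + 6*k - 1) gives s_k = k*(-k**3 + 2*k**2 - 4*k + 4).
Check: Δs_k = -4*k**3 - 6*k + 1. ✓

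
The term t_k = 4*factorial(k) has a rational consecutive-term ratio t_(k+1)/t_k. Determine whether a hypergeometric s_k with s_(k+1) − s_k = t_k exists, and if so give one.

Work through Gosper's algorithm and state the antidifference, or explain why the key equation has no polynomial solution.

no hypergeometric antidifference exists

Ratio r(k) = k + 1.
Factor: A=k + 1; B=1; C=1.
Key eq: (k + 1)·f(k+1) = (1)·f(k) + (1).
deg f ≤ -1 (via 1,0,0).
d = -1 < 0 ⇒ no nonzero polynomial f; not summable.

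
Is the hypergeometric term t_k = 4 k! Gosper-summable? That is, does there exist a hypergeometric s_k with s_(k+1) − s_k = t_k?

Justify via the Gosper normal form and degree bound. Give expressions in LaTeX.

Compute t_(k+1)/t_k: get k + 1.
So A=k + 1 and B=1, with C=1.
f must satisfy (k + 1)·f(k+1) − (1)·f(k) = 1.
From deg A=1, deg B=0, deg C=0: d=-1.
Bound -1 < 0, so the key equation has no polynomial solution.

No — key equation has no polynomial f.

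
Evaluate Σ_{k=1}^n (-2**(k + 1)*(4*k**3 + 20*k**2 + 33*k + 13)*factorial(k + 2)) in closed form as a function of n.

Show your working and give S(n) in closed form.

The ratio is 2*(4*k**4 + 44*k**3 + 181*k**2 + 325*k + 210)/(4*k**3 + 20*k**2 + 33*k + 13).
Factor: A=2*k + 6; B=1; C=k**3 + 5*k**2 + 33*k/4 + 13/4.
Need (2*k + 6)·f(k+1) − (1)·f(k) = k**3 + 5*k**2 + 33*k/4 + 13/4.
Bound: deg f ≤ 2.
Match coefficients ⇒ f(k) = (k + 1)*(2*k - 1)/4.
Certificate R = B(k−1)f/C = (k + 1)*(2*k - 1)/(4*k**3 + 20*k**2 + 33*k + 13) gives s_k = -2**(k + 1)*(k + 1)*(2*k - 1)*factorial(k + 2).
Verify: -2**(k + 1)*(4*k**3 + 20*k**2 + 33*k + 13)*factorial(k + 2) matches t_k.
Evaluate: s_(n+1) = -2**(n + 2)*(n + 2)*(2*n + 1)*factorial(n + 3); subtract s_(1) = -48 ⇒ S(n) = -8*2**n*n**2*factorial(n + 3) - 20*2**n*n*factorial(n + 3) - 8*2**n*factorial(n + 3) + 48.

S(n) = -8*2**n*n**2*factorial(n + 3) - 20*2**n*n*factorial(n + 3) - 8*2**n*factorial(n + 3) + 48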